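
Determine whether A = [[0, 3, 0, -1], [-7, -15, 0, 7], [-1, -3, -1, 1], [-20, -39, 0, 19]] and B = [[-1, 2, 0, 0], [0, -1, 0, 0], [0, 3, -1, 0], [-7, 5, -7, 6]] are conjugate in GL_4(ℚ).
Yes.

Two matrices over a field are similar if and only if they have the same invariant factors.

Both A and B have characteristic polynomial (x - 6)(x + 1)^3 and minimal polynomial (x - 6)(x + 1)^2. Computing further, both have invariant factors x + 1, (x - 6)(x + 1)^2. Hence A and B are similar.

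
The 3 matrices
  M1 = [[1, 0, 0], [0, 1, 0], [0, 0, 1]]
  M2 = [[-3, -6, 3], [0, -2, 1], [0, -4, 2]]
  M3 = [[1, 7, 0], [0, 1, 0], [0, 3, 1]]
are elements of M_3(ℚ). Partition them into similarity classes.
3 classes: {M1}, {M2}, {M3}

Characteristic polynomials: χ_{M1} = (x - 1)^3, χ_{M2} = x^2(x + 3), χ_{M3} = (x - 1)^3.

{M1}: invariant factors x - 1, x - 1, x - 1.

{M2}: invariant factors x^2(x + 3).

{M3}: invariant factors x - 1, (x - 1)^2.

Matrices are similar if and only if their invariant-factor lists agree; the partition into similarity classes is {M1}, {M2}, {M3}.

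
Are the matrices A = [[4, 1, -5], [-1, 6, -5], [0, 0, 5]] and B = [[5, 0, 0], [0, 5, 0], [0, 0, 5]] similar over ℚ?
Both have characteristic polynomial (x - 5)^3, but the minimal polynomial of A is (x - 5)^2 while the minimal polynomial of B is x - 5. The minimal polynomial is a similarity invariant, so A and B are not similar.

No.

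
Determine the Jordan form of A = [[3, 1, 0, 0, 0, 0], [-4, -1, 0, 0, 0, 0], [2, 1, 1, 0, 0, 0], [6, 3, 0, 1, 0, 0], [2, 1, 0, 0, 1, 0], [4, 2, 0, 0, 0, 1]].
The characteristic polynomial is det(xI - A) = (x - 1)^6, so the eigenvalues are 1 (algebraic multiplicity 6).

For λ = 1: rank(A - I) = 1, rank((A - I)^2) = 0. The eigenspace has dimension 6 - 1 = 5, so there are 5 Jordan blocks; the rank sequence gives block sizes [2, 1, 1, 1, 1].

Assembling the blocks gives the Jordan form J above.

J = [[1, 1, 0, 0, 0, 0], [0, 1, 0, 0, 0, 0], [0, 0, 1, 0, 0, 0], [0, 0, 0, 1, 0, 0], [0, 0, 0, 0, 1, 0], [0, 0, 0, 0, 0, 1]]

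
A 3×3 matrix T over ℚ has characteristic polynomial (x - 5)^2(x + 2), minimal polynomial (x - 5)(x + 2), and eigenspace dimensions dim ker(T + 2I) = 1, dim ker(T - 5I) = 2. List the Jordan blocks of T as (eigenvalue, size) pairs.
Jordan blocks: (-2, 1), (5, 1), (5, 1)

λ = -2: algebraic multiplicity 1 (exponent in χ_T), largest block size 1 (exponent in m_T), 1 block (geometric multiplicity). This forces block sizes [1].
λ = 5: algebraic multiplicity 2 (exponent in χ_T), largest block size 1 (exponent in m_T), 2 blocks (geometric multiplicity). These force block sizes [1, 1].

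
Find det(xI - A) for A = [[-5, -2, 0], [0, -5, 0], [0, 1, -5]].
xI - A = [[x + 5, 2, 0], [0, x + 5, 0], [0, -1, x + 5]].

Expanding det(xI - A) along the first row:
det(xI - A) = + (x + 5)·det([[x + 5, 0], [-1, x + 5]]) - (2)·det([[0, 0], [0, x + 5]]) + (0)·det([[0, x + 5], [0, -1]]).

Evaluating gives χ_A(x) = x^3 + 15x^2 + 75x + 125 = (x + 5)^3.

χ_A(x) = (x + 5)^3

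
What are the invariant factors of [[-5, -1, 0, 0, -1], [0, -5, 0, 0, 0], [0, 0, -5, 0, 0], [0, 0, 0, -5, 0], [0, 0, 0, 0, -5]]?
The Jordan structure of A has elementary divisors (x + 5)^2, (x + 5), (x + 5), (x + 5). Arranging the block sizes at each eigenvalue in decreasing order and taking row products gives the invariant factors.

Invariant factors (smallest first, each dividing the next): x + 5, x + 5, x + 5, (x + 5)^2.

Check: the last factor (x + 5)^2 is the minimal polynomial, and the product (x + 5)^5 is the characteristic polynomial.

x + 5, x + 5, x + 5, (x + 5)^2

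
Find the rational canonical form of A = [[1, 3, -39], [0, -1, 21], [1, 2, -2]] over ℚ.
The invariant factors of A (the non-unit diagonal entries of the Smith normal form of xI - A over ℚ[x]) are (x + 4)(x^2 - 2x + 4), each dividing the next. The characteristic polynomial is their product, (x + 4)(x^2 - 2x + 4).

The rational canonical form is the block-diagonal matrix of companion matrices C(f_i):
R = [[0, 0, -16], [1, 0, 4], [0, 1, -2]].

Note the characteristic polynomial does not split into linear factors over ℚ, so A has no Jordan form over ℚ; the rational canonical form exists over any field.

R = [[0, 0, -16], [1, 0, 4], [0, 1, -2]]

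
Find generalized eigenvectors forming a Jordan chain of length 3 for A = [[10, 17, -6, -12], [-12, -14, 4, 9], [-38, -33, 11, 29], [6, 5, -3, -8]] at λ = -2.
v_1 = [[-1, 0, 4, -3]]^T, v_2 = [[0, 1, 3, 0]]^T, v_3 = [[-1, 0, 6, -4]]^T

We seek v_1 ∈ ker((A + 2I)^3) \ ker((A + 2I)^2), then set v_{i+1} = (A + 2I) v_i.

One such chain is v_1 = [[-1, 0, 4, -3]]^T, v_2 = [[0, 1, 3, 0]]^T, v_3 = [[-1, 0, 6, -4]]^T. Check: (A + 2I) v_3 = [[0, 0, 0, 0]]^T = 0.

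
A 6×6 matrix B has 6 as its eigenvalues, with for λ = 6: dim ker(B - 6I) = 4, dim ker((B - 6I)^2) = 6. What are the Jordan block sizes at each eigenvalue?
Jordan blocks: (6, 2), (6, 2), (6, 1), (6, 1)

λ = 6: successive nullity increments [4, 2] count blocks of size ≥ k; block sizes are [2, 2, 1, 1].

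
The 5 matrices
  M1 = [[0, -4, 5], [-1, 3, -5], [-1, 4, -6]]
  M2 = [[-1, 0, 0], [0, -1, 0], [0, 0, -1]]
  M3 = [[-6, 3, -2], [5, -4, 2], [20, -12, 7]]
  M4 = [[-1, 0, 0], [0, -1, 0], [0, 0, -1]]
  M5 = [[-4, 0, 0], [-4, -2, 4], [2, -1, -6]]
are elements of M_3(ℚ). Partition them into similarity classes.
Characteristic polynomials: χ_{M1} = (x + 1)^3, χ_{M2} = (x + 1)^3, χ_{M3} = (x + 1)^3, χ_{M4} = (x + 1)^3, χ_{M5} = (x + 4)^3.

{M1, M3}: invariant factors x + 1, (x + 1)^2.

{M2, M4}: invariant factors x + 1, x + 1, x + 1.

{M5}: invariant factors x + 4, (x + 4)^2.

Matrices are similar if and only if their invariant-factor lists agree; the partition into similarity classes is {M1, M3}, {M2, M4}, {M5}.

3 classes: {M1, M3}, {M2, M4}, {M5}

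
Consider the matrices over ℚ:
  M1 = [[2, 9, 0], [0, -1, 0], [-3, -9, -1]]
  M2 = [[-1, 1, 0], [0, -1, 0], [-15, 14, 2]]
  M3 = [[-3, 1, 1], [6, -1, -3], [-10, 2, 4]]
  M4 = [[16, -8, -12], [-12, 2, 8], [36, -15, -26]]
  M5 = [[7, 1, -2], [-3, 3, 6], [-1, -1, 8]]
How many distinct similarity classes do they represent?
4 classes: {M1}, {M2, M3}, {M4}, {M5}

Characteristic polynomials: χ_{M1} = (x - 2)(x + 1)^2, χ_{M2} = (x - 2)(x + 1)^2, χ_{M3} = (x - 2)(x + 1)^2, χ_{M4} = (x + 2)^2(x + 4), χ_{M5} = (x - 6)^3.

{M1}: invariant factors x + 1, (x - 2)(x + 1).

{M2, M3}: invariant factors (x - 2)(x + 1)^2.

{M4}: invariant factors (x + 2)^2(x + 4).

{M5}: invariant factors x - 6, (x - 6)^2.

Matrices are similar if and only if their invariant-factor lists agree; the partition into similarity classes is {M1}, {M2, M3}, {M4}, {M5}.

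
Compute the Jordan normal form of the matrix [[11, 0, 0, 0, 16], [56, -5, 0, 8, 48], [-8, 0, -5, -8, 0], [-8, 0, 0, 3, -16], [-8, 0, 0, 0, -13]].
J = [[-5, 0, 0, 0, 0], [0, -5, 0, 0, 0], [0, 0, -5, 0, 0], [0, 0, 0, 3, 0], [0, 0, 0, 0, 3]]

The characteristic polynomial is det(xI - A) = (x - 3)^2(x + 5)^3, so the eigenvalues are -5 (algebraic multiplicity 3), 3 (algebraic multiplicity 2).

For λ = -5: rank(A + 5I) = 2. The eigenspace has dimension 5 - 2 = 3, so there are 3 Jordan blocks; the rank sequence gives block sizes [1, 1, 1].

For λ = 3: rank(A - 3I) = 3. The eigenspace has dimension 5 - 3 = 2, so there are 2 Jordan blocks; the rank sequence gives block sizes [1, 1].

Assembling the blocks gives the Jordan form J above.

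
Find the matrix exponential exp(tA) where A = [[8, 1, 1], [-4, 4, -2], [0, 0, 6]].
A has Jordan form J = [[6, 1, 0], [0, 6, 0], [0, 0, 6]] with A = PJP^{-1}, so e^{tA} = P e^{tJ} P^{-1}.

For a Jordan block J_k(λ), e^{tJ_k(λ)} = e^{λt} · (I + tN + t^2 N^2/2! + ... + t^{k-1} N^{k-1}/(k-1)!) where N is the nilpotent superdiagonal part.

Assembling the blocks and conjugating back gives the entries of e^{tA} as shown above.

e^{tA} = [[(2*t + 1)*e^{6*t}, t*e^{6*t}, t*e^{6*t}], [-4*t*e^{6*t}, (1 - 2*t)*e^{6*t}, -2*t*e^{6*t}], [0, 0, e^{6*t}]]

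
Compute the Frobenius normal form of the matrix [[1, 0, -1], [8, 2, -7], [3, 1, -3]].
The invariant factors of A (the non-unit diagonal entries of the Smith normal form of xI - A over ℚ[x]) are x^3 + 3x + 1, each dividing the next. The characteristic polynomial is their product, x^3 + 3x + 1.

The rational canonical form is the block-diagonal matrix of companion matrices C(f_i):
R = [[0, 0, -1], [1, 0, -3], [0, 1, 0]].

Note the characteristic polynomial does not split into linear factors over ℚ, so A has no Jordan form over ℚ; the rational canonical form exists over any field.

R = [[0, 0, -1], [1, 0, -3], [0, 1, 0]]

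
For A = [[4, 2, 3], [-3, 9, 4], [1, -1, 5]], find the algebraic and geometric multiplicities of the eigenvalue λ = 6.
The characteristic polynomial is (x - 6)^3, so the factor x - 6 appears with exponent 3: the algebraic multiplicity is 3.

rank(A - 6I) = 2, so the eigenspace has dimension 3 - 2 = 1: the geometric multiplicity is 1.

Since 1 < 3, A is not diagonalizable.

algebraic multiplicity 3, geometric multiplicity 1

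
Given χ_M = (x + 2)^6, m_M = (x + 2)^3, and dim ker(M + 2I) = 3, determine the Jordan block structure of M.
Jordan blocks: (-2, 3), (-2, 2), (-2, 1)

λ = -2: algebraic multiplicity 6 (exponent in χ_M), largest block size 3 (exponent in m_M), 3 blocks (geometric multiplicity). These force block sizes [3, 2, 1].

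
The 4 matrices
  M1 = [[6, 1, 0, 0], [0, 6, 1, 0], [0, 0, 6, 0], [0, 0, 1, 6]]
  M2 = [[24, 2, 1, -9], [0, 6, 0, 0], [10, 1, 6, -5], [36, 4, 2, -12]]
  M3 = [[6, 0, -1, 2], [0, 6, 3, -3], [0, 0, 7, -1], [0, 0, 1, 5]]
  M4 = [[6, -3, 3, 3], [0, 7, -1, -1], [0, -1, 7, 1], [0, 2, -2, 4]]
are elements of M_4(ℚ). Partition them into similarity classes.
2 classes: {M1, M2, M3}, {M4}

Characteristic polynomials: χ_{M1} = (x - 6)^4, χ_{M2} = (x - 6)^4, χ_{M3} = (x - 6)^4, χ_{M4} = (x - 6)^4.

{M1, M2, M3}: invariant factors x - 6, (x - 6)^3.

{M4}: invariant factors x - 6, x - 6, (x - 6)^2.

Matrices are similar if and only if their invariant-factor lists agree; the partition into similarity classes is {M1, M2, M3}, {M4}.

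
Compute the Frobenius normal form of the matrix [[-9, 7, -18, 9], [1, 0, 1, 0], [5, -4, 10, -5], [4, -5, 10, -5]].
R = [[0, 0, 0, -1], [1, 0, 0, -4], [0, 1, 0, -6], [0, 0, 1, -4]]

The invariant factors of A (the non-unit diagonal entries of the Smith normal form of xI - A over ℚ[x]) are (x + 1)^4, each dividing the next. The characteristic polynomial is their product, (x + 1)^4.

The rational canonical form is the block-diagonal matrix of companion matrices C(f_i):
R = [[0, 0, 0, -1], [1, 0, 0, -4], [0, 1, 0, -6], [0, 0, 1, -4]].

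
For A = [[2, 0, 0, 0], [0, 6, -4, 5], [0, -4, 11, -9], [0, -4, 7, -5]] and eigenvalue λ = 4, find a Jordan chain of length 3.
v_1 = [[0, -3, 1, 2]]^T, v_2 = [[0, 0, 1, 1]]^T, v_3 = [[0, 1, -2, -2]]^T

We seek v_1 ∈ ker((A - 4I)^3) \ ker((A - 4I)^2), then set v_{i+1} = (A - 4I) v_i.

One such chain is v_1 = [[0, -3, 1, 2]]^T, v_2 = [[0, 0, 1, 1]]^T, v_3 = [[0, 1, -2, -2]]^T. Check: (A - 4I) v_3 = [[0, 0, 0, 0]]^T = 0.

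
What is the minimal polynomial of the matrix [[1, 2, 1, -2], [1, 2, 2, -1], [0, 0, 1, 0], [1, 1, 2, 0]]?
The characteristic polynomial factors as (x - 1)^4. The minimal polynomial is ∏(x - λ)^{k_λ} where k_λ is the size of the largest Jordan block at λ.

For λ = 1: rank(A - I) = 2, and the largest Jordan block has size 3 (the smallest k with rank((A - I)^k) = rank((A - I)^(k+1))).

So m_A(x) = (x - 1)^3.

m_A(x) = (x - 1)^3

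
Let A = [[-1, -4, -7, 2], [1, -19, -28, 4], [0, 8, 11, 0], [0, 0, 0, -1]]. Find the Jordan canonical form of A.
J = [[-3, 1, 0, 0], [0, -3, 1, 0], [0, 0, -3, 0], [0, 0, 0, -1]]

The characteristic polynomial is det(xI - A) = (x + 1)(x + 3)^3, so the eigenvalues are -3 (algebraic multiplicity 3), -1 (algebraic multiplicity 1).

For λ = -3: rank(A + 3I) = 3, rank((A + 3I)^2) = 2, rank((A + 3I)^3) = 1. The eigenspace has dimension 4 - 3 = 1, so there is 1 Jordan block; the rank sequence gives block sizes [3].

For λ = -1: algebraic multiplicity 1 gives one 1×1 block.

Assembling the blocks gives the Jordan form J above.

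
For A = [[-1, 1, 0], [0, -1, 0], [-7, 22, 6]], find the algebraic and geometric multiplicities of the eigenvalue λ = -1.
algebraic multiplicity 2, geometric multiplicity 1

The characteristic polynomial is (x - 6)(x + 1)^2, so the factor x + 1 appears with exponent 2: the algebraic multiplicity is 2.

rank(A + I) = 2, so the eigenspace has dimension 3 - 2 = 1: the geometric multiplicity is 1.

Since 1 < 2, A is not diagonalizable.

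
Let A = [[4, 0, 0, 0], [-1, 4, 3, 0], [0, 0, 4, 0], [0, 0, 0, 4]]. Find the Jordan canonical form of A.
J = [[4, 1, 0, 0], [0, 4, 0, 0], [0, 0, 4, 0], [0, 0, 0, 4]]

The characteristic polynomial is det(xI - A) = (x - 4)^4, so the eigenvalues are 4 (algebraic multiplicity 4).

For λ = 4: rank(A - 4I) = 1, rank((A - 4I)^2) = 0. The eigenspace has dimension 4 - 1 = 3, so there are 3 Jordan blocks; the rank sequence gives block sizes [2, 1, 1].

Assembling the blocks gives the Jordan form J above.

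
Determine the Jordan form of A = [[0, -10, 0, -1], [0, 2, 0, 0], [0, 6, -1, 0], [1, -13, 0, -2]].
The characteristic polynomial is det(xI - A) = (x - 2)(x + 1)^3, so the eigenvalues are -1 (algebraic multiplicity 3), 2 (algebraic multiplicity 1).

For λ = -1: rank(A + I) = 2, rank((A + I)^2) = 1. The eigenspace has dimension 4 - 2 = 2, so there are 2 Jordan blocks; the rank sequence gives block sizes [2, 1].

For λ = 2: algebraic multiplicity 1 gives one 1×1 block.

Assembling the blocks gives the Jordan form J above.

J = [[-1, 1, 0, 0], [0, -1, 0, 0], [0, 0, -1, 0], [0, 0, 0, 2]]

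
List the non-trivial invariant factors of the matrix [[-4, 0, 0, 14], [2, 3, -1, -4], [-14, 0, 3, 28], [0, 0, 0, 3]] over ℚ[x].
The Jordan structure of A has elementary divisors (x + 4), (x - 3)^2, (x - 3). Arranging the block sizes at each eigenvalue in decreasing order and taking row products gives the invariant factors.

Invariant factors (smallest first, each dividing the next): x - 3, (x - 3)^2(x + 4).

Check: the last factor (x - 3)^2(x + 4) is the minimal polynomial, and the product (x - 3)^3(x + 4) is the characteristic polynomial.

x - 3, (x - 3)^2(x + 4)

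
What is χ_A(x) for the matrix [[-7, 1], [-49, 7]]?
χ_A(x) = x^2

xI - A = [[x + 7, -1], [49, x - 7]].

Expanding det(xI - A) along the first row:
det(xI - A) = + (x + 7)·det([[x - 7]]) - (-1)·det([[49]]).

Evaluating gives χ_A(x) = x^2.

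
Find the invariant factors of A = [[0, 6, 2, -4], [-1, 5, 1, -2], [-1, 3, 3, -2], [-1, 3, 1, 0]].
x - 2, x - 2, (x - 2)^2

The Jordan structure of A has elementary divisors (x - 2)^2, (x - 2), (x - 2). Arranging the block sizes at each eigenvalue in decreasing order and taking row products gives the invariant factors.

Invariant factors (smallest first, each dividing the next): x - 2, x - 2, (x - 2)^2.

Check: the last factor (x - 2)^2 is the minimal polynomial, and the product (x - 2)^4 is the characteristic polynomial.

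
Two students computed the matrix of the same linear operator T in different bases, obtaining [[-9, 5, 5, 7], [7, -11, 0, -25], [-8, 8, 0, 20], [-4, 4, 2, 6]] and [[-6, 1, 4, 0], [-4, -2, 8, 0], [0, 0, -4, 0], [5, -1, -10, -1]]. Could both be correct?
trace(A) = -14 but trace(B) = -13. The trace is a similarity invariant, so A and B are not similar.

No.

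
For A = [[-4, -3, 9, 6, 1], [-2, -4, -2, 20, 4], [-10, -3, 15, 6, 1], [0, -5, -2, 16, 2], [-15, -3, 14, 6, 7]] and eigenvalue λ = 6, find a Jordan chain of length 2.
We seek v_1 ∈ ker((A - 6I)^2) \ ker(A - 6I), then set v_{i+1} = (A - 6I) v_i.

One such chain is v_1 = [[6, 1, 6, 0, 9]]^T, v_2 = [[0, 2, 0, 1, 0]]^T. Check: (A - 6I) v_2 = [[0, 0, 0, 0, 0]]^T = 0.

v_1 = [[6, 1, 6, 0, 9]]^T, v_2 = [[0, 2, 0, 1, 0]]^T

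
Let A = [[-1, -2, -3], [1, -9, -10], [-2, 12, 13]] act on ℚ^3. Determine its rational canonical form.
R = [[0, 0, 1], [1, 0, 5], [0, 1, 3]]

The invariant factors of A (the non-unit diagonal entries of the Smith normal form of xI - A over ℚ[x]) are (x + 1)(x^2 - 4x - 1), each dividing the next. The characteristic polynomial is their product, (x + 1)(x^2 - 4x - 1).

The rational canonical form is the block-diagonal matrix of companion matrices C(f_i):
R = [[0, 0, 1], [1, 0, 5], [0, 1, 3]].

Note the characteristic polynomial does not split into linear factors over ℚ, so A has no Jordan form over ℚ; the rational canonical form exists over any field.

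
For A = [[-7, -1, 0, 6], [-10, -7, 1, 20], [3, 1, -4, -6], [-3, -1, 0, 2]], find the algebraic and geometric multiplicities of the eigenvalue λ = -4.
algebraic multiplicity 4, geometric multiplicity 2

The characteristic polynomial is (x + 4)^4, so the factor x + 4 appears with exponent 4: the algebraic multiplicity is 4.

rank(A + 4I) = 2, so the eigenspace has dimension 4 - 2 = 2: the geometric multiplicity is 2.

Since 2 < 4, A is not diagonalizable.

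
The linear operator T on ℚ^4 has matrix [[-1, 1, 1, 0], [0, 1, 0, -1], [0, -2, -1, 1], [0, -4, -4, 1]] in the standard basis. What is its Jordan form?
The characteristic polynomial is det(xI - A) = (x - 1)^2(x + 1)^2, so the eigenvalues are -1 (algebraic multiplicity 2), 1 (algebraic multiplicity 2).

For λ = -1: rank(A + I) = 3, rank((A + I)^2) = 2. The eigenspace has dimension 4 - 3 = 1, so there is 1 Jordan block; the rank sequence gives block sizes [2].

For λ = 1: rank(A - I) = 3, rank((A - I)^2) = 2. The eigenspace has dimension 4 - 3 = 1, so there is 1 Jordan block; the rank sequence gives block sizes [2].

Assembling the blocks gives the Jordan form J above.

J = [[-1, 1, 0, 0], [0, -1, 0, 0], [0, 0, 1, 1], [0, 0, 0, 1]]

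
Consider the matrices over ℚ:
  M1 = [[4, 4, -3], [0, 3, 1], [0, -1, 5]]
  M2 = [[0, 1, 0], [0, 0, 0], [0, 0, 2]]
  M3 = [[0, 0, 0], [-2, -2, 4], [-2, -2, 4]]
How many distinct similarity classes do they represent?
3 classes: {M1}, {M2}, {M3}

Characteristic polynomials: χ_{M1} = (x - 4)^3, χ_{M2} = x^2(x - 2), χ_{M3} = x^2(x - 2).

{M1}: invariant factors (x - 4)^3.

{M2}: invariant factors x^2(x - 2).

{M3}: invariant factors x, x(x - 2).

Matrices are similar if and only if their invariant-factor lists agree; the partition into similarity classes is {M1}, {M2}, {M3}.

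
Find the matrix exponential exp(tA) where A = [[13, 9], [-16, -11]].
e^{tA} = [[(12*t + 1)*e^{t}, 9*t*e^{t}], [-16*t*e^{t}, (1 - 12*t)*e^{t}]]

A has Jordan form J = [[1, 1], [0, 1]] with A = PJP^{-1}, so e^{tA} = P e^{tJ} P^{-1}.

For a Jordan block J_k(λ), e^{tJ_k(λ)} = e^{λt} · (I + tN + t^2 N^2/2! + ... + t^{k-1} N^{k-1}/(k-1)!) where N is the nilpotent superdiagonal part.

Assembling the blocks and conjugating back gives the entries of e^{tA} as shown above.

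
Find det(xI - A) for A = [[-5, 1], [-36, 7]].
xI - A = [[x + 5, -1], [36, x - 7]].

Expanding det(xI - A) along the first row:
det(xI - A) = + (x + 5)·det([[x - 7]]) - (-1)·det([[36]]).

Evaluating gives χ_A(x) = x^2 - 2x + 1 = (x - 1)^2.

χ_A(x) = (x - 1)^2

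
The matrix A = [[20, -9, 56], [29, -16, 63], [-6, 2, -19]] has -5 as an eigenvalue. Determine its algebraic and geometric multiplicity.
algebraic multiplicity 3, geometric multiplicity 1

The characteristic polynomial is (x + 5)^3, so the factor x + 5 appears with exponent 3: the algebraic multiplicity is 3.

rank(A + 5I) = 2, so the eigenspace has dimension 3 - 2 = 1: the geometric multiplicity is 1.

Since 1 < 3, A is not diagonalizable.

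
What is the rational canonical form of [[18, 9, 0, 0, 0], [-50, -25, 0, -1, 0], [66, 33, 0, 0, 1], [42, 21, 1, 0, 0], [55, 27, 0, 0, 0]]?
R = [[0, 0, 0, 0, -9], [1, 0, 0, 0, -27], [0, 1, 0, 0, -33], [0, 0, 1, 0, -21], [0, 0, 0, 1, -7]]

The invariant factors of A (the non-unit diagonal entries of the Smith normal form of xI - A over ℚ[x]) are (x + 1)(x^2 + 3x + 3)^2, each dividing the next. The characteristic polynomial is their product, (x + 1)(x^2 + 3x + 3)^2.

The rational canonical form is the block-diagonal matrix of companion matrices C(f_i):
R = [[0, 0, 0, 0, -9], [1, 0, 0, 0, -27], [0, 1, 0, 0, -33], [0, 0, 1, 0, -21], [0, 0, 0, 1, -7]].

Note the characteristic polynomial does not split into linear factors over ℚ, so A has no Jordan form over ℚ; the rational canonical form exists over any field.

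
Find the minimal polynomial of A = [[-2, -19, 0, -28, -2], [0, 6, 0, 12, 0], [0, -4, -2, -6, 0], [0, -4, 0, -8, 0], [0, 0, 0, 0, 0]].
m_A(x) = x(x + 2)^2

The characteristic polynomial factors as x^2(x + 2)^3. The minimal polynomial is ∏(x - λ)^{k_λ} where k_λ is the size of the largest Jordan block at λ.

For λ = -2: rank(A + 2I) = 3, and the largest Jordan block has size 2 (the smallest k with rank((A + 2I)^k) = rank((A + 2I)^(k+1))).
For λ = 0: rank(A) = 3, and the largest Jordan block has size 1 (the smallest k with rank(A^k) = rank(A^(k+1))).

So m_A(x) = x(x + 2)^2.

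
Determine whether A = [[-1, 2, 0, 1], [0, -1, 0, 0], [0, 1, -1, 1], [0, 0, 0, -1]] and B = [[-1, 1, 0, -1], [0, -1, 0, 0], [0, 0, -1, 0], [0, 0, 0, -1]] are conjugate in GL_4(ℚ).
Both have characteristic polynomial (x + 1)^4 and minimal polynomial (x + 1)^2. But rank(A + I) = 2 for A while rank(B + I) = 1 for B, so the number of Jordan blocks at λ = -1 differs. A and B are not similar.

No.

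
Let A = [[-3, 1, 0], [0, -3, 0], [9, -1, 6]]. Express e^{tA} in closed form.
e^{tA} = [[e^{-3*t}, t*e^{-3*t}, 0], [0, e^{-3*t}, 0], [(e^{9*t} - 1)*e^{-3*t}, -t*e^{-3*t}, e^{6*t}]]

A has Jordan form J = [[-3, 1, 0], [0, -3, 0], [0, 0, 6]] with A = PJP^{-1}, so e^{tA} = P e^{tJ} P^{-1}.

For a Jordan block J_k(λ), e^{tJ_k(λ)} = e^{λt} · (I + tN + t^2 N^2/2! + ... + t^{k-1} N^{k-1}/(k-1)!) where N is the nilpotent superdiagonal part.

Assembling the blocks and conjugating back gives the entries of e^{tA} as shown above.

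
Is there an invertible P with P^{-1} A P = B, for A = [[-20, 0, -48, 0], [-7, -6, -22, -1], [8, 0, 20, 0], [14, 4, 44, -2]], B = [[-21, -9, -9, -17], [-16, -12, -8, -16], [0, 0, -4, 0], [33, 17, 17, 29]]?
Yes.

Two matrices over a field are similar if and only if they have the same invariant factors.

Both A and B have characteristic polynomial (x - 4)(x + 4)^3 and minimal polynomial (x - 4)(x + 4)^2. Computing further, both have invariant factors x + 4, (x - 4)(x + 4)^2. Hence A and B are similar.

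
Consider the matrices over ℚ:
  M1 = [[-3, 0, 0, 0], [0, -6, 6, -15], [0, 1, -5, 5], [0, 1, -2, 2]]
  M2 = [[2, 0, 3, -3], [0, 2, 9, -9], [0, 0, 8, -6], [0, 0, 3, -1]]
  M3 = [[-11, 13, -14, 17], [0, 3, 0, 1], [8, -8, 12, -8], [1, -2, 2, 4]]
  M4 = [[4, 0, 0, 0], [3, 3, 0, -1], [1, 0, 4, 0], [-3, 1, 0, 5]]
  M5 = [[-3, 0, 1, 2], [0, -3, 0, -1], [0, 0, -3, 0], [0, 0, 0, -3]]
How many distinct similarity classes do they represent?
Characteristic polynomials: χ_{M1} = (x + 3)^4, χ_{M2} = (x - 5)(x - 2)^3, χ_{M3} = (x - 4)^3(x + 4), χ_{M4} = (x - 4)^4, χ_{M5} = (x + 3)^4.

{M1}: invariant factors x + 3, x + 3, (x + 3)^2.

{M2}: invariant factors x - 2, x - 2, (x - 5)(x - 2).

{M3}: invariant factors (x - 4)^3(x + 4).

{M4}: invariant factors (x - 4)^2, (x - 4)^2.

{M5}: invariant factors (x + 3)^2, (x + 3)^2.

Matrices are similar if and only if their invariant-factor lists agree; the partition into similarity classes is {M1}, {M2}, {M3}, {M4}, {M5}.

5 classes: {M1}, {M2}, {M3}, {M4}, {M5}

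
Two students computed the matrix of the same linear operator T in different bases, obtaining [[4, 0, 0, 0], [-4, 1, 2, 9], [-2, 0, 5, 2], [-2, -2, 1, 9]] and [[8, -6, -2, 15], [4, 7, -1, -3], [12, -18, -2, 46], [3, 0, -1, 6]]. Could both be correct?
Yes.

Two matrices over a field are similar if and only if they have the same invariant factors.

Both A and B have characteristic polynomial (x - 5)^3(x - 4) and minimal polynomial (x - 5)^3(x - 4). Computing further, both have invariant factors (x - 5)^3(x - 4). Hence A and B are similar.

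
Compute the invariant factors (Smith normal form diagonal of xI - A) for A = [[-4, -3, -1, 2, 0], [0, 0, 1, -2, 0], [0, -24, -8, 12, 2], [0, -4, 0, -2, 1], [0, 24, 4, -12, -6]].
(x + 4)^2, (x + 4)^3

The Jordan structure of A has elementary divisors (x + 4)^3, (x + 4)^2. Arranging the block sizes at each eigenvalue in decreasing order and taking row products gives the invariant factors.

Invariant factors (smallest first, each dividing the next): (x + 4)^2, (x + 4)^3.

Check: the last factor (x + 4)^3 is the minimal polynomial, and the product (x + 4)^5 is the characteristic polynomial.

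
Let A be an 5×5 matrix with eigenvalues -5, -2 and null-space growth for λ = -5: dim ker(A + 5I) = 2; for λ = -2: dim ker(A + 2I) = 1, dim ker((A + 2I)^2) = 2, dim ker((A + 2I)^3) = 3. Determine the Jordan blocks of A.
Jordan blocks: (-5, 1), (-5, 1), (-2, 3)

λ = -5: successive nullity increments [2] count blocks of size ≥ k; block sizes are [1, 1].
λ = -2: successive nullity increments [1, 1, 1] count blocks of size ≥ k; block sizes are [3].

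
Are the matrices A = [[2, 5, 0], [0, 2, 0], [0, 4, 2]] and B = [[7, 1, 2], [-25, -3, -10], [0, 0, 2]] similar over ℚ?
Two matrices over a field are similar if and only if they have the same invariant factors.

Both A and B have characteristic polynomial (x - 2)^3 and minimal polynomial (x - 2)^2. Computing further, both have invariant factors x - 2, (x - 2)^2. Hence A and B are similar.

Yes.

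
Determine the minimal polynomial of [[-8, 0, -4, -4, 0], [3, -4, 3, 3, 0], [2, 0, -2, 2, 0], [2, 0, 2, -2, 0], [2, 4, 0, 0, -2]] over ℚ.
The characteristic polynomial factors as (x + 2)(x + 4)^4. The minimal polynomial is ∏(x - λ)^{k_λ} where k_λ is the size of the largest Jordan block at λ.

For λ = -4: rank(A + 4I) = 2, and the largest Jordan block has size 2 (the smallest k with rank((A + 4I)^k) = rank((A + 4I)^(k+1))).
For λ = -2: rank(A + 2I) = 4, and the largest Jordan block has size 1 (the smallest k with rank((A + 2I)^k) = rank((A + 2I)^(k+1))).

So m_A(x) = (x + 2)(x + 4)^2.

m_A(x) = (x + 2)(x + 4)^2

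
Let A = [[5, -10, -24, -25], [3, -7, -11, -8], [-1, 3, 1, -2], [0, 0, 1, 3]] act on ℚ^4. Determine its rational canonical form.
The invariant factors of A (the non-unit diagonal entries of the Smith normal form of xI - A over ℚ[x]) are (x - 2)(x^3 + x - 3), each dividing the next. The characteristic polynomial is their product, (x - 2)(x^3 + x - 3).

The rational canonical form is the block-diagonal matrix of companion matrices C(f_i):
R = [[0, 0, 0, -6], [1, 0, 0, 5], [0, 1, 0, -1], [0, 0, 1, 2]].

Note the characteristic polynomial does not split into linear factors over ℚ, so A has no Jordan form over ℚ; the rational canonical form exists over any field.

R = [[0, 0, 0, -6], [1, 0, 0, 5], [0, 1, 0, -1], [0, 0, 1, 2]]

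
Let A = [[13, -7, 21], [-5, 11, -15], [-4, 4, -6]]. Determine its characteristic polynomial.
χ_A(x) = (x - 6)^3

xI - A = [[x - 13, 7, -21], [5, x - 11, 15], [4, -4, x + 6]].

Expanding det(xI - A) along the first row:
det(xI - A) = + (x - 13)·det([[x - 11, 15], [-4, x + 6]]) - (7)·det([[5, 15], [4, x + 6]]) + (-21)·det([[5, x - 11], [4, -4]]).

Evaluating gives χ_A(x) = x^3 - 18x^2 + 108x - 216 = (x - 6)^3.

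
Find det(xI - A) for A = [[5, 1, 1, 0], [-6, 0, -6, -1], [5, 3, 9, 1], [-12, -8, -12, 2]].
xI - A = [[x - 5, -1, -1, 0], [6, x, 6, 1], [-5, -3, x - 9, -1], [12, 8, 12, x - 2]].

Expanding det(xI - A) along the first row:
det(xI - A) = + (x - 5)·det([[x, 6, 1], [-3, x - 9, -1], [8, 12, x - 2]]) - (-1)·det([[6, 6, 1], [-5, x - 9, -1], [12, 12, x - 2]]) + (-1)·det([[6, x, 1], [-5, -3, -1], [12, 8, x - 2]]) - (0)·det([[6, x, 6], [-5, -3, x - 9], [12, 8, 12]]).

Evaluating gives χ_A(x) = x^4 - 16x^3 + 96x^2 - 256x + 256 = (x - 4)^4.

χ_A(x) = (x - 4)^4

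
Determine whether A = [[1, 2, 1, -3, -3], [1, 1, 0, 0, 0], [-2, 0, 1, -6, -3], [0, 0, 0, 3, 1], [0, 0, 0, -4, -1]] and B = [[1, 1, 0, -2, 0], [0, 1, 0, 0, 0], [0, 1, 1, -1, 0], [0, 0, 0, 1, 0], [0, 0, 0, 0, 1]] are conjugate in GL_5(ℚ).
Both have characteristic polynomial (x - 1)^5, but the minimal polynomial of A is (x - 1)^3 while the minimal polynomial of B is (x - 1)^2. The minimal polynomial is a similarity invariant, so A and B are not similar.

No.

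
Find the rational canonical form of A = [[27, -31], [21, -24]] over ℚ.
The invariant factors of A (the non-unit diagonal entries of the Smith normal form of xI - A over ℚ[x]) are x^2 - 3x + 3, each dividing the next. The characteristic polynomial is their product, x^2 - 3x + 3.

The rational canonical form is the block-diagonal matrix of companion matrices C(f_i):
R = [[0, -3], [1, 3]].

Note the characteristic polynomial does not split into linear factors over ℚ, so A has no Jordan form over ℚ; the rational canonical form exists over any field.

R = [[0, -3], [1, 3]]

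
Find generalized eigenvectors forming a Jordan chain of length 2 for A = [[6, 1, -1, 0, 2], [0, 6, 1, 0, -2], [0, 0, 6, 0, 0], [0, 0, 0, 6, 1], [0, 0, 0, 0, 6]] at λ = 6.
v_1 = [[0, 0, 2, -1, 1]]^T, v_2 = [[0, 0, 0, 1, 0]]^T

We seek v_1 ∈ ker((A - 6I)^2) \ ker(A - 6I), then set v_{i+1} = (A - 6I) v_i.

One such chain is v_1 = [[0, 0, 2, -1, 1]]^T, v_2 = [[0, 0, 0, 1, 0]]^T. Check: (A - 6I) v_2 = [[0, 0, 0, 0, 0]]^T = 0.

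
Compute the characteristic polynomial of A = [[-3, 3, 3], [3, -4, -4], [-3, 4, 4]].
χ_A(x) = x^2(x + 3)

xI - A = [[x + 3, -3, -3], [-3, x + 4, 4], [3, -4, x - 4]].

Expanding det(xI - A) along the first row:
det(xI - A) = + (x + 3)·det([[x + 4, 4], [-4, x - 4]]) - (-3)·det([[-3, 4], [3, x - 4]]) + (-3)·det([[-3, x + 4], [3, -4]]).

Evaluating gives χ_A(x) = x^3 + 3x^2 = x^2(x + 3).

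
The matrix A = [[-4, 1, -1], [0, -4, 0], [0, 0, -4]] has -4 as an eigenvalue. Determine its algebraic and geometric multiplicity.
algebraic multiplicity 3, geometric multiplicity 2

The characteristic polynomial is (x + 4)^3, so the factor x + 4 appears with exponent 3: the algebraic multiplicity is 3.

rank(A + 4I) = 1, so the eigenspace has dimension 3 - 1 = 2: the geometric multiplicity is 2.

Since 2 < 3, A is not diagonalizable.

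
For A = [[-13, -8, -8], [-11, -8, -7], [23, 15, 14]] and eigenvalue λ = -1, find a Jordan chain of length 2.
We seek v_1 ∈ ker((A + I)^2) \ ker(A + I), then set v_{i+1} = (A + I) v_i.

One such chain is v_1 = [[-2, 0, 3]]^T, v_2 = [[0, 1, -1]]^T. Check: (A + I) v_2 = [[0, 0, 0]]^T = 0.

v_1 = [[-2, 0, 3]]^T, v_2 = [[0, 1, -1]]^T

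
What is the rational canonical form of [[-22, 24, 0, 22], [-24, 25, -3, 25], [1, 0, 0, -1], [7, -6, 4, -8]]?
The invariant factors of A (the non-unit diagonal entries of the Smith normal form of xI - A over ℚ[x]) are (x - 2)(x + 2)^2(x + 3), each dividing the next. The characteristic polynomial is their product, (x - 2)(x + 2)^2(x + 3).

The rational canonical form is the block-diagonal matrix of companion matrices C(f_i):
R = [[0, 0, 0, 24], [1, 0, 0, 20], [0, 1, 0, -2], [0, 0, 1, -5]].

R = [[0, 0, 0, 24], [1, 0, 0, 20], [0, 1, 0, -2], [0, 0, 1, -5]]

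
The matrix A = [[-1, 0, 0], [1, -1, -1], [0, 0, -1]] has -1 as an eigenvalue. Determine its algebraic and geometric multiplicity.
The characteristic polynomial is (x + 1)^3, so the factor x + 1 appears with exponent 3: the algebraic multiplicity is 3.

rank(A + I) = 1, so the eigenspace has dimension 3 - 1 = 2: the geometric multiplicity is 2.

Since 2 < 3, A is not diagonalizable.

algebraic multiplicity 3, geometric multiplicity 2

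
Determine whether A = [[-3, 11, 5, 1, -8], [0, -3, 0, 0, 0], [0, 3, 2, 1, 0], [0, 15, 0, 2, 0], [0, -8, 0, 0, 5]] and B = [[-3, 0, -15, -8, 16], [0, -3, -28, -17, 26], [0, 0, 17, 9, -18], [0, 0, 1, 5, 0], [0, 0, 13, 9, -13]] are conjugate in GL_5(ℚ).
Yes.

Two matrices over a field are similar if and only if they have the same invariant factors.

Both A and B have characteristic polynomial (x - 5)(x - 2)^2(x + 3)^2 and minimal polynomial (x - 5)(x - 2)^2(x + 3). Computing further, both have invariant factors x + 3, (x - 5)(x - 2)^2(x + 3). Hence A and B are similar.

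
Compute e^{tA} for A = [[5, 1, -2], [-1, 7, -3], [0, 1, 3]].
e^{tA} = [[(2 - t^2)*e^{5*t}/2, t*e^{5*t}, t*(t - 4)*e^{5*t}/2], [t*(-t - 1)*e^{5*t}, (2*t + 1)*e^{5*t}, t*(t - 3)*e^{5*t}], [-t^2*e^{5*t}/2, t*e^{5*t}, (t^2 - 4*t + 2)*e^{5*t}/2]]

A has Jordan form J = [[5, 1, 0], [0, 5, 1], [0, 0, 5]] with A = PJP^{-1}, so e^{tA} = P e^{tJ} P^{-1}.

For a Jordan block J_k(λ), e^{tJ_k(λ)} = e^{λt} · (I + tN + t^2 N^2/2! + ... + t^{k-1} N^{k-1}/(k-1)!) where N is the nilpotent superdiagonal part.

Assembling the blocks and conjugating back gives the entries of e^{tA} as shown above.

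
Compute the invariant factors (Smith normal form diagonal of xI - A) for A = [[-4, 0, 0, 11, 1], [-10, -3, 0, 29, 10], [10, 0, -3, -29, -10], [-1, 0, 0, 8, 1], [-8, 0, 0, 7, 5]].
The Jordan structure of A has elementary divisors (x + 3), (x + 3), (x + 3), (x - 6)^2. Arranging the block sizes at each eigenvalue in decreasing order and taking row products gives the invariant factors.

Invariant factors (smallest first, each dividing the next): x + 3, x + 3, (x - 6)^2(x + 3).

Check: the last factor (x - 6)^2(x + 3) is the minimal polynomial, and the product (x - 6)^2(x + 3)^3 is the characteristic polynomial.

x + 3, x + 3, (x - 6)^2(x + 3)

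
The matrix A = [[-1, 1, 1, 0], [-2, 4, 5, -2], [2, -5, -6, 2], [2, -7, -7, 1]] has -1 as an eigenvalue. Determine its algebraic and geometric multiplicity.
algebraic multiplicity 3, geometric multiplicity 2

The characteristic polynomial is (x - 1)(x + 1)^3, so the factor x + 1 appears with exponent 3: the algebraic multiplicity is 3.

rank(A + I) = 2, so the eigenspace has dimension 4 - 2 = 2: the geometric multiplicity is 2.

Since 2 < 3, A is not diagonalizable.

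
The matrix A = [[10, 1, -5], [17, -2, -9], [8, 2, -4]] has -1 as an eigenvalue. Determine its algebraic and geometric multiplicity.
algebraic multiplicity 2, geometric multiplicity 1

The characteristic polynomial is (x - 6)(x + 1)^2, so the factor x + 1 appears with exponent 2: the algebraic multiplicity is 2.

rank(A + I) = 2, so the eigenspace has dimension 3 - 2 = 1: the geometric multiplicity is 1.

Since 1 < 2, A is not diagonalizable.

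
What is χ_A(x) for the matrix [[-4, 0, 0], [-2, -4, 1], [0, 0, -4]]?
xI - A = [[x + 4, 0, 0], [2, x + 4, -1], [0, 0, x + 4]].

Expanding det(xI - A) along the first row:
det(xI - A) = + (x + 4)·det([[x + 4, -1], [0, x + 4]]) - (0)·det([[2, -1], [0, x + 4]]) + (0)·det([[2, x + 4], [0, 0]]).

Evaluating gives χ_A(x) = x^3 + 12x^2 + 48x + 64 = (x + 4)^3.

χ_A(x) = (x + 4)^3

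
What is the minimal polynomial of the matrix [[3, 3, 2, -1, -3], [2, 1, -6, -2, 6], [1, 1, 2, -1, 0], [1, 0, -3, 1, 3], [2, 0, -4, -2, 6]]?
m_A(x) = (x - 3)^2(x - 2)^2

The characteristic polynomial factors as (x - 3)^3(x - 2)^2. The minimal polynomial is ∏(x - λ)^{k_λ} where k_λ is the size of the largest Jordan block at λ.

For λ = 2: rank(A - 2I) = 4, and the largest Jordan block has size 2 (the smallest k with rank((A - 2I)^k) = rank((A - 2I)^(k+1))).
For λ = 3: rank(A - 3I) = 3, and the largest Jordan block has size 2 (the smallest k with rank((A - 3I)^k) = rank((A - 3I)^(k+1))).

So m_A(x) = (x - 3)^2(x - 2)^2.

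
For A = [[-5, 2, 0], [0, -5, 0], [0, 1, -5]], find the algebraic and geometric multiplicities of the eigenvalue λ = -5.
The characteristic polynomial is (x + 5)^3, so the factor x + 5 appears with exponent 3: the algebraic multiplicity is 3.

rank(A + 5I) = 1, so the eigenspace has dimension 3 - 1 = 2: the geometric multiplicity is 2.

Since 2 < 3, A is not diagonalizable.

algebraic multiplicity 3, geometric multiplicity 2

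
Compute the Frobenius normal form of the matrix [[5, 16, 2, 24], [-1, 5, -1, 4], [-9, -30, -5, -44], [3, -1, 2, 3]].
The invariant factors of A (the non-unit diagonal entries of the Smith normal form of xI - A over ℚ[x]) are (x^2 - 4x - 1)^2, each dividing the next. The characteristic polynomial is their product, (x^2 - 4x - 1)^2.

The rational canonical form is the block-diagonal matrix of companion matrices C(f_i):
R = [[0, 0, 0, -1], [1, 0, 0, -8], [0, 1, 0, -14], [0, 0, 1, 8]].

Note the characteristic polynomial does not split into linear factors over ℚ, so A has no Jordan form over ℚ; the rational canonical form exists over any field.

R = [[0, 0, 0, -1], [1, 0, 0, -8], [0, 1, 0, -14], [0, 0, 1, 8]]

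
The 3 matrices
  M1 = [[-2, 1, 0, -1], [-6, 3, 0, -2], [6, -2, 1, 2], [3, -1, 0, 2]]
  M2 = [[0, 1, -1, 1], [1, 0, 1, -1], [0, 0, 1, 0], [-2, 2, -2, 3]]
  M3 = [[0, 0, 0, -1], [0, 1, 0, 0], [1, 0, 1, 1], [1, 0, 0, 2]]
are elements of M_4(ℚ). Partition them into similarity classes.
Characteristic polynomials: χ_{M1} = (x - 1)^4, χ_{M2} = (x - 1)^4, χ_{M3} = (x - 1)^4.

{M1, M2, M3}: invariant factors x - 1, x - 1, (x - 1)^2.

Matrices are similar if and only if their invariant-factor lists agree; the partition into similarity classes is {M1, M2, M3}.

1 class: {M1, M2, M3}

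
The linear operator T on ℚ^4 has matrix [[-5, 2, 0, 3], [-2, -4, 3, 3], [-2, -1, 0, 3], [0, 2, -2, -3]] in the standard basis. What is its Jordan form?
J = [[-3, 1, 0, 0], [0, -3, 0, 0], [0, 0, -3, 1], [0, 0, 0, -3]]

The characteristic polynomial is det(xI - A) = (x + 3)^4, so the eigenvalues are -3 (algebraic multiplicity 4).

For λ = -3: rank(A + 3I) = 2, rank((A + 3I)^2) = 0. The eigenspace has dimension 4 - 2 = 2, so there are 2 Jordan blocks; the rank sequence gives block sizes [2, 2].

Assembling the blocks gives the Jordan form J above.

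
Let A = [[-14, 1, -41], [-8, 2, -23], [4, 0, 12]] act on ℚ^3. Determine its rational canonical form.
R = [[0, 0, -4], [1, 0, 0], [0, 1, 0]]

The invariant factors of A (the non-unit diagonal entries of the Smith normal form of xI - A over ℚ[x]) are x^3 + 4, each dividing the next. The characteristic polynomial is their product, x^3 + 4.

The rational canonical form is the block-diagonal matrix of companion matrices C(f_i):
R = [[0, 0, -4], [1, 0, 0], [0, 1, 0]].

Note the characteristic polynomial does not split into linear factors over ℚ, so A has no Jordan form over ℚ; the rational canonical form exists over any field.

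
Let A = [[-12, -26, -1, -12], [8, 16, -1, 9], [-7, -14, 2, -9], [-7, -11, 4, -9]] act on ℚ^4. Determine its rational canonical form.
The invariant factors of A (the non-unit diagonal entries of the Smith normal form of xI - A over ℚ[x]) are (x + 3)(x^3 + 3), each dividing the next. The characteristic polynomial is their product, (x + 3)(x^3 + 3).

The rational canonical form is the block-diagonal matrix of companion matrices C(f_i):
R = [[0, 0, 0, -9], [1, 0, 0, -3], [0, 1, 0, 0], [0, 0, 1, -3]].

Note the characteristic polynomial does not split into linear factors over ℚ, so A has no Jordan form over ℚ; the rational canonical form exists over any field.

R = [[0, 0, 0, -9], [1, 0, 0, -3], [0, 1, 0, 0], [0, 0, 1, -3]]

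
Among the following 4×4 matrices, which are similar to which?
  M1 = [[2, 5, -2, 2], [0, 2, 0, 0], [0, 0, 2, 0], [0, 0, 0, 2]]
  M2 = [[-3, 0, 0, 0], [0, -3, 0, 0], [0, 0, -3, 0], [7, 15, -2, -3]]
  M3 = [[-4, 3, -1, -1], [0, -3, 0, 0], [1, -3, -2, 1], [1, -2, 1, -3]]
3 classes: {M1}, {M2}, {M3}

Characteristic polynomials: χ_{M1} = (x - 2)^4, χ_{M2} = (x + 3)^4, χ_{M3} = (x + 3)^4.

{M1}: invariant factors x - 2, x - 2, (x - 2)^2.

{M2}: invariant factors x + 3, x + 3, (x + 3)^2.

{M3}: invariant factors x + 3, (x + 3)^3.

Matrices are similar if and only if their invariant-factor lists agree; the partition into similarity classes is {M1}, {M2}, {M3}.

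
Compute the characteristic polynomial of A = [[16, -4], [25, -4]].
xI - A = [[x - 16, 4], [-25, x + 4]].

Expanding det(xI - A) along the first row:
det(xI - A) = + (x - 16)·det([[x + 4]]) - (4)·det([[-25]]).

Evaluating gives χ_A(x) = x^2 - 12x + 36 = (x - 6)^2.

χ_A(x) = (x - 6)^2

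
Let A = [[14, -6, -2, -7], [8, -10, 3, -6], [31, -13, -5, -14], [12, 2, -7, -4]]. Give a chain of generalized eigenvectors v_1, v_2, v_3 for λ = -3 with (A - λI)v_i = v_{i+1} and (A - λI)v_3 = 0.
We seek v_1 ∈ ker((A + 3I)^3) \ ker((A + 3I)^2), then set v_{i+1} = (A + 3I) v_i.

One such chain is v_1 = [[0, 2, 1, -2]]^T, v_2 = [[0, 1, 0, -1]]^T, v_3 = [[1, -1, 1, 3]]^T. Check: (A + 3I) v_3 = [[0, 0, 0, 0]]^T = 0.

v_1 = [[0, 2, 1, -2]]^T, v_2 = [[0, 1, 0, -1]]^T, v_3 = [[1, -1, 1, 3]]^T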